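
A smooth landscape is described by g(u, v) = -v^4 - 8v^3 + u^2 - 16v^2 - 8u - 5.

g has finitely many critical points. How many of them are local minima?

1

g separates as a function of u plus a function of v, so ∇g=0 decouples.
∂g/∂u = 2(u - 4) = 0 at u ∈ {4}; ∂g/∂v = -4v(v + 2)(v + 4) = 0 at v ∈ {-4, -2, 0}.
The Hessian is diagonal: diag(g_uu, g_vv). Second derivatives: g_uu(4)=2; g_vv(-4)=-32, g_vv(-2)=16, g_vv(0)=-32.
Local minima occur where both diagonal entries positive: (4, -2). Count: 1.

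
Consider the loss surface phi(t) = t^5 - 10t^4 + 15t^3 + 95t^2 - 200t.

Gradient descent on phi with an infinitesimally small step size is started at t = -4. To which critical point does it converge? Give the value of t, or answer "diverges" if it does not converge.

phi'(t) = 5(t - 5)(t - 4)(t - 1)(t + 2), so phi'(-4) = 3600.
Gradient descent moves in the -phi' direction, i.e. t is decreasing.
There is no critical point below t=-4, and phi' keeps the same sign, so the iterate runs off to −∞.

diverges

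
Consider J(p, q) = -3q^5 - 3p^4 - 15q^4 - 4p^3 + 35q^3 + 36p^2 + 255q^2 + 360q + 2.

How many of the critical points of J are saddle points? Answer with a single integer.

6

J separates as a function of p plus a function of q, so ∇J=0 decouples.
∂J/∂p = -12p(p - 2)(p + 3) = 0 at p ∈ {-3, 0, 2}; ∂J/∂q = -15(q - 3)(q + 1)(q + 2)(q + 4) = 0 at q ∈ {-4, -2, -1, 3}.
The Hessian is diagonal: diag(J_pp, J_qq). Second derivatives: J_pp(-3)=-180, J_pp(0)=72, J_pp(2)=-120; J_qq(-4)=630, J_qq(-2)=-150, J_qq(-1)=180, J_qq(3)=-2100.
Saddle points occur where the two diagonal entries have opposite signs: (-3, -4), (-3, -1), (0, -2), (0, 3), (2, -4), (2, -1). Count: 6.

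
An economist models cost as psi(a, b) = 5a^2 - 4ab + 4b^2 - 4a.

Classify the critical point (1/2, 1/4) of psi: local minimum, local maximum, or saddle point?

The Hessian of psi is constant: H = [[10, -4], [-4, 8]].
det(H) = 10·8 − (-4)² = 64.
det(H) > 0 and tr(H) = 18 > 0, so H is positive definite and the point is a local minimum.

local minimum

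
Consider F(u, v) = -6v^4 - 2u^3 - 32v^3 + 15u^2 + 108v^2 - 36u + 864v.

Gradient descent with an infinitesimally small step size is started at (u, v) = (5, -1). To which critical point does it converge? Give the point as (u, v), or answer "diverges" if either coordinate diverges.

diverges

F is separable, so gradient descent decouples: u follows -∂F/∂u, v follows -∂F/∂v.
∂F/∂u = -6(u - 3)(u - 2); at u=5 this is -36, so u increases.
∂F/∂v = -24(v - 3)(v + 3)(v + 4); at v=-1 this is 576, so v decreases.
The u-coordinate has no critical point in that direction and runs off to infinity.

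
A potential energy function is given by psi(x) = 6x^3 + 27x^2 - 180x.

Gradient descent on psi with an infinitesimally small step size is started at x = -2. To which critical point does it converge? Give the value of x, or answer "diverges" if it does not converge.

psi'(x) = 18(x - 2)(x + 5), so psi'(-2) = -216.
Gradient descent moves in the -psi' direction, i.e. x is increasing.
The nearest critical point in that direction is x = 2, where psi'' = 126 > 0 (a local minimum). The iterate converges there.

2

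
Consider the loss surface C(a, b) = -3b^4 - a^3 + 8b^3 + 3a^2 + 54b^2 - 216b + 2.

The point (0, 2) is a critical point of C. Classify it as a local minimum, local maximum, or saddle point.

The mixed partial ∂²C/∂a∂b is 0, so the Hessian at any point is diag(C_aa, C_bb) = diag(6(-a + 1), 12(-3b^2 + 4b + 9)).
At (0, 2): H = diag(6, 60).
Both eigenvalues are positive, so H is positive definite: a local minimum.

local minimum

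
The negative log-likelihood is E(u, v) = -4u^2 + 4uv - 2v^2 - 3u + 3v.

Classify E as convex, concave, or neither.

E is quadratic, so its Hessian is the constant matrix H = [[-8, 4], [4, -4]].
det(H) = 16, tr(H) = -12.
det(H) > 0 and tr(H) < 0, so H is negative definite everywhere: concave.

concave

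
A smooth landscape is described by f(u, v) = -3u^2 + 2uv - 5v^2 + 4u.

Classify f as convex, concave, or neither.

f is quadratic, so its Hessian is the constant matrix H = [[-6, 2], [2, -10]].
det(H) = 56, tr(H) = -16.
det(H) > 0 and tr(H) < 0, so H is negative definite everywhere: concave.

concave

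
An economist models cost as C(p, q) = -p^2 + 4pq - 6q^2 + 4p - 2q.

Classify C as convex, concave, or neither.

C is quadratic, so its Hessian is the constant matrix H = [[-2, 4], [4, -12]].
det(H) = 8, tr(H) = -14.
det(H) > 0 and tr(H) < 0, so H is negative definite everywhere: concave.

concave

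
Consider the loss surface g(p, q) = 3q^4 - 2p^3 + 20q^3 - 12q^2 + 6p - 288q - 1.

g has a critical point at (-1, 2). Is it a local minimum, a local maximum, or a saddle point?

local minimum

The mixed partial ∂²g/∂p∂q is 0, so the Hessian at any point is diag(g_pp, g_qq) = diag(-12p, 12(3q^2 + 10q - 2)).
At (-1, 2): H = diag(12, 360).
Both eigenvalues are positive, so H is positive definite: a local minimum.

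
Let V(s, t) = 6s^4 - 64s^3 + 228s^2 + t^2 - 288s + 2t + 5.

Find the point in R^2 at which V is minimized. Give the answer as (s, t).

V(s,t) separates as P(s) + Q(t) + 5, so its minimum is min P + min Q + 5.
P'(s) = 24(s - 4)(s - 3)(s - 1) vanishes at s ∈ {1, 3, 4}; Q'(t) = 2(t + 1) vanishes at t ∈ {-1}.
Local minima of P (where P''>0): P(1)=-118, P(4)=-64. Local minima of Q: Q(-1)=-1.
So the global minimum of V is P(1) + Q(-1) + 5 = -118 − 1 + 5 = -114, attained at (1, -1).

(1, -1)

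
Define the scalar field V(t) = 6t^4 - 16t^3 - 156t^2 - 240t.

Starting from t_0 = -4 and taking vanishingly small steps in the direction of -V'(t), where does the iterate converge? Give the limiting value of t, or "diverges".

V'(t) = 24(t - 5)(t + 1)(t + 2), so V'(-4) = -1296.
Gradient descent moves in the -V' direction, i.e. t is increasing.
The nearest critical point in that direction is t = -2, where V'' = 168 > 0 (a local minimum). The iterate converges there.

-2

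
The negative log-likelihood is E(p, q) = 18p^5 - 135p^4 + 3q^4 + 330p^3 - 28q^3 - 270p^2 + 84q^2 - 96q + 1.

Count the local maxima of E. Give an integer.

2

E separates as a function of p plus a function of q, so ∇E=0 decouples.
∂E/∂p = 90p(p - 3)(p - 2)(p - 1) = 0 at p ∈ {0, 1, 2, 3}; ∂E/∂q = 12(q - 4)(q - 2)(q - 1) = 0 at q ∈ {1, 2, 4}.
The Hessian is diagonal: diag(E_pp, E_qq). Second derivatives: E_pp(0)=-540, E_pp(1)=180, E_pp(2)=-180, E_pp(3)=540; E_qq(1)=36, E_qq(2)=-24, E_qq(4)=72.
Local maxima occur where both diagonal entries negative: (0, 2), (2, 2). Count: 2.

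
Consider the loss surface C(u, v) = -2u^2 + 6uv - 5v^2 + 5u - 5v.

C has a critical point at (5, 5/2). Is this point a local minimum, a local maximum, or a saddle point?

local maximum

The Hessian of C is constant: H = [[-4, 6], [6, -10]].
det(H) = (-4)·(-10) − 6² = 4.
det(H) > 0 and tr(H) = -14 < 0, so H is negative definite and the point is a local maximum.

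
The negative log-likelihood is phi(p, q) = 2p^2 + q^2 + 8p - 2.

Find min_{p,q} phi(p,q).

phi(p,q) separates as A(p) + B(q) − 2, so its minimum is min A + min B − 2.
A'(p) = 4p + 8 vanishes at p ∈ {-2}; B'(q) = 2q vanishes at q ∈ {0}.
Local minima of A (where A''>0): A(-2)=-8. Local minima of B: B(0)=0.
So the global minimum of phi is A(-2) + B(0) − 2 = -8 + 0 − 2 = -10, attained at (-2, 0).

-10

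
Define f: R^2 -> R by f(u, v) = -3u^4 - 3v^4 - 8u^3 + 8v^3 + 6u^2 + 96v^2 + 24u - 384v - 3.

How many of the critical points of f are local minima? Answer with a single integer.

f separates as a function of u plus a function of v, so ∇f=0 decouples.
∂f/∂u = -12(u - 1)(u + 1)(u + 2) = 0 at u ∈ {-2, -1, 1}; ∂f/∂v = -12(v - 4)(v - 2)(v + 4) = 0 at v ∈ {-4, 2, 4}.
The Hessian is diagonal: diag(f_uu, f_vv). Second derivatives: f_uu(-2)=-36, f_uu(-1)=24, f_uu(1)=-72; f_vv(-4)=-576, f_vv(2)=144, f_vv(4)=-192.
Local minima occur where both diagonal entries positive: (-1, 2). Count: 1.

1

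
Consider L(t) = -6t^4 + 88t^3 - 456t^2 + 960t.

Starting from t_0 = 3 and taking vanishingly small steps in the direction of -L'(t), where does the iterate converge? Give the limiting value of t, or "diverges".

4

L'(t) = -24(t - 5)(t - 4)(t - 2), so L'(3) = -48.
Gradient descent moves in the -L' direction, i.e. t is increasing.
The nearest critical point in that direction is t = 4, where L'' = 48 > 0 (a local minimum). The iterate converges there.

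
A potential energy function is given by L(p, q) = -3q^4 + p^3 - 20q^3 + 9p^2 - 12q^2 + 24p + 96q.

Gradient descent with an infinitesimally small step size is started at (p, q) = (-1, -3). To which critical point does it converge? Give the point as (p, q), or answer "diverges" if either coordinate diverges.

L is separable, so gradient descent decouples: p follows -∂L/∂p, q follows -∂L/∂q.
∂L/∂p = 3(p + 2)(p + 4); at p=-1 this is 9, so p decreases.
∂L/∂q = -12(q - 1)(q + 2)(q + 4); at q=-3 this is -48, so q increases.
p converges to its nearest critical value -2 (a local min of the p-part); q converges to -2. The iterate converges to (-2, -2).

(-2, -2)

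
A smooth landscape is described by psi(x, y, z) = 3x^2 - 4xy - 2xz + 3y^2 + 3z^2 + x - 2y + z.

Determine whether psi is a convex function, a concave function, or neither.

convex

psi is quadratic, so its Hessian is the constant matrix H = [[6, -4, -2], [-4, 6, 0], [-2, 0, 6]].
Leading principal minors: 6, 20, 96.
All positive ⇒ H ≻ 0 ⇒ convex.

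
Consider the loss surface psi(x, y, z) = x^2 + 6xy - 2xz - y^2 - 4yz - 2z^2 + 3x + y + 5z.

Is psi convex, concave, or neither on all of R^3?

psi is quadratic, so its Hessian is the constant matrix H = [[2, 6, -2], [6, -2, -4], [-2, -4, -4]].
Leading principal minors: 2, -40, 232.
Neither pattern holds ⇒ H is indefinite ⇒ neither convex nor concave.

neither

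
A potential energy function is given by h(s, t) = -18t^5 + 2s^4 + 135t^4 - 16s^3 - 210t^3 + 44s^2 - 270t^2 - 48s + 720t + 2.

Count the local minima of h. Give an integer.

h separates as a function of s plus a function of t, so ∇h=0 decouples.
∂h/∂s = 8(s - 3)(s - 2)(s - 1) = 0 at s ∈ {1, 2, 3}; ∂h/∂t = -90(t - 4)(t - 2)(t - 1)(t + 1) = 0 at t ∈ {-1, 1, 2, 4}.
The Hessian is diagonal: diag(h_ss, h_tt). Second derivatives: h_ss(1)=16, h_ss(2)=-8, h_ss(3)=16; h_tt(-1)=2700, h_tt(1)=-540, h_tt(2)=540, h_tt(4)=-2700.
Local minima occur where both diagonal entries positive: (1, -1), (1, 2), (3, -1), (3, 2). Count: 4.

4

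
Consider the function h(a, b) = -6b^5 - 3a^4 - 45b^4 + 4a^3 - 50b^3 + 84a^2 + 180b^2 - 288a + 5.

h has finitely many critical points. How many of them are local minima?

2

h separates as a function of a plus a function of b, so ∇h=0 decouples.
∂h/∂a = -12(a - 3)(a - 2)(a + 4) = 0 at a ∈ {-4, 2, 3}; ∂h/∂b = -30b(b - 1)(b + 3)(b + 4) = 0 at b ∈ {-4, -3, 0, 1}.
The Hessian is diagonal: diag(h_aa, h_bb). Second derivatives: h_aa(-4)=-504, h_aa(2)=72, h_aa(3)=-84; h_bb(-4)=600, h_bb(-3)=-360, h_bb(0)=360, h_bb(1)=-600.
Local minima occur where both diagonal entries positive: (2, -4), (2, 0). Count: 2.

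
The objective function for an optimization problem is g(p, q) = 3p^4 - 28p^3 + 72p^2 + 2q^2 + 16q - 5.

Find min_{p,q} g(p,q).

g(p,q) separates as A(p) + B(q) − 5, so its minimum is min A + min B − 5.
A'(p) = 12p(p - 4)(p - 3) vanishes at p ∈ {0, 3, 4}; B'(q) = 4q + 16 vanishes at q ∈ {-4}.
Local minima of A (where A''>0): A(0)=0, A(4)=128. Local minima of B: B(-4)=-32.
So the global minimum of g is A(0) + B(-4) − 5 = 0 − 32 − 5 = -37, attained at (0, -4).

-37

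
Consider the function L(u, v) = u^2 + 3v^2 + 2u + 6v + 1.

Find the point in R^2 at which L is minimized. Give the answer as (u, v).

(-1, -1)

L(u,v) separates as P(u) + Q(v) + 1, so its minimum is min P + min Q + 1.
P'(u) = 2u + 2 vanishes at u ∈ {-1}; Q'(v) = 6v + 6 vanishes at v ∈ {-1}.
Local minima of P (where P''>0): P(-1)=-1. Local minima of Q: Q(-1)=-3.
So the global minimum of L is P(-1) + Q(-1) + 1 = -1 − 3 + 1 = -3, attained at (-1, -1).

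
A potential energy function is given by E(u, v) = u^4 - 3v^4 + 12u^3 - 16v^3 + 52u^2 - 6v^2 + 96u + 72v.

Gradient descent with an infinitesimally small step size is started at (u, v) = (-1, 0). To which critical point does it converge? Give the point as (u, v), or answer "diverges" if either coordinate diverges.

E is separable, so gradient descent decouples: u follows -∂E/∂u, v follows -∂E/∂v.
∂E/∂u = 4(u + 2)(u + 3)(u + 4); at u=-1 this is 24, so u decreases.
∂E/∂v = -12(v - 1)(v + 2)(v + 3); at v=0 this is 72, so v decreases.
u converges to its nearest critical value -2 (a local min of the u-part); v converges to -2. The iterate converges to (-2, -2).

(-2, -2)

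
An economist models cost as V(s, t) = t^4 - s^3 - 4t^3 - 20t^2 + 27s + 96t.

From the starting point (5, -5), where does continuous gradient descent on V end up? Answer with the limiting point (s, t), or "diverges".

diverges

V is separable, so gradient descent decouples: s follows -∂V/∂s, t follows -∂V/∂t.
∂V/∂s = -3(s - 3)(s + 3); at s=5 this is -48, so s increases.
∂V/∂t = 4(t - 4)(t - 2)(t + 3); at t=-5 this is -504, so t increases.
The s-coordinate has no critical point in that direction and runs off to infinity.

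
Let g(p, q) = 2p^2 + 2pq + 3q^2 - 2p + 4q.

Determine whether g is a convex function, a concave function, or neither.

convex

g is quadratic, so its Hessian is the constant matrix H = [[4, 2], [2, 6]].
det(H) = 20, tr(H) = 10.
det(H) > 0 and tr(H) > 0, so H is positive definite everywhere: convex.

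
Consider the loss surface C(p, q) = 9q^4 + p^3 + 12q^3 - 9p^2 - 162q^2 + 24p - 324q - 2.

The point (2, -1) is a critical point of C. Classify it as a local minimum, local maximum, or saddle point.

The mixed partial ∂²C/∂p∂q is 0, so the Hessian at any point is diag(C_pp, C_qq) = diag(6(p - 3), 36(3q^2 + 2q - 9)).
At (2, -1): H = diag(-6, -288).
Both eigenvalues are negative, so H is negative definite: a local maximum.

local maximum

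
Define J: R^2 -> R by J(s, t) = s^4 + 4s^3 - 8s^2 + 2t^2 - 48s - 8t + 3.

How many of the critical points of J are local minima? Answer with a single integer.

J separates as a function of s plus a function of t, so ∇J=0 decouples.
∂J/∂s = 4(s - 2)(s + 2)(s + 3) = 0 at s ∈ {-3, -2, 2}; ∂J/∂t = 4(t - 2) = 0 at t ∈ {2}.
The Hessian is diagonal: diag(J_ss, J_tt). Second derivatives: J_ss(-3)=20, J_ss(-2)=-16, J_ss(2)=80; J_tt(2)=4.
Local minima occur where both diagonal entries positive: (-3, 2), (2, 2). Count: 2.

2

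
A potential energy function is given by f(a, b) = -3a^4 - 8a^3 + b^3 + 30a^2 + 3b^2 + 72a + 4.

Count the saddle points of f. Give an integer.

3

f separates as a function of a plus a function of b, so ∇f=0 decouples.
∂f/∂a = -12(a - 2)(a + 1)(a + 3) = 0 at a ∈ {-3, -1, 2}; ∂f/∂b = 3b(b + 2) = 0 at b ∈ {-2, 0}.
The Hessian is diagonal: diag(f_aa, f_bb). Second derivatives: f_aa(-3)=-120, f_aa(-1)=72, f_aa(2)=-180; f_bb(-2)=-6, f_bb(0)=6.
Saddle points occur where the two diagonal entries have opposite signs: (-3, 0), (-1, -2), (2, 0). Count: 3.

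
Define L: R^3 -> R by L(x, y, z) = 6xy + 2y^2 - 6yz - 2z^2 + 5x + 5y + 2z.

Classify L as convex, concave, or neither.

neither

L is quadratic, so its Hessian is the constant matrix H = [[0, 6, 0], [6, 4, -6], [0, -6, -4]].
Leading principal minors: 0, -36, 144.
Neither pattern holds ⇒ H is indefinite ⇒ neither convex nor concave.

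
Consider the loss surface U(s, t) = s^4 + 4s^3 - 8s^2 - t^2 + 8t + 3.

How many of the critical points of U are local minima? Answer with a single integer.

U separates as a function of s plus a function of t, so ∇U=0 decouples.
∂U/∂s = 4s(s - 1)(s + 4) = 0 at s ∈ {-4, 0, 1}; ∂U/∂t = -2(t - 4) = 0 at t ∈ {4}.
The Hessian is diagonal: diag(U_ss, U_tt). Second derivatives: U_ss(-4)=80, U_ss(0)=-16, U_ss(1)=20; U_tt(4)=-2.
Local minima occur where both diagonal entries positive: none. Count: 0.

0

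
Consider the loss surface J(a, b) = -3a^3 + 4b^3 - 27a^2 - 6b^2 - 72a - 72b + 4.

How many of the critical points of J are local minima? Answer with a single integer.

J separates as a function of a plus a function of b, so ∇J=0 decouples.
∂J/∂a = -9(a + 2)(a + 4) = 0 at a ∈ {-4, -2}; ∂J/∂b = 12(b - 3)(b + 2) = 0 at b ∈ {-2, 3}.
The Hessian is diagonal: diag(J_aa, J_bb). Second derivatives: J_aa(-4)=18, J_aa(-2)=-18; J_bb(-2)=-60, J_bb(3)=60.
Local minima occur where both diagonal entries positive: (-4, 3). Count: 1.

1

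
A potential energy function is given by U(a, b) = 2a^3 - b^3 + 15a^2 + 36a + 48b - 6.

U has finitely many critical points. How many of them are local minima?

U separates as a function of a plus a function of b, so ∇U=0 decouples.
∂U/∂a = 6(a + 2)(a + 3) = 0 at a ∈ {-3, -2}; ∂U/∂b = -3(b - 4)(b + 4) = 0 at b ∈ {-4, 4}.
The Hessian is diagonal: diag(U_aa, U_bb). Second derivatives: U_aa(-3)=-6, U_aa(-2)=6; U_bb(-4)=24, U_bb(4)=-24.
Local minima occur where both diagonal entries positive: (-2, -4). Count: 1.

1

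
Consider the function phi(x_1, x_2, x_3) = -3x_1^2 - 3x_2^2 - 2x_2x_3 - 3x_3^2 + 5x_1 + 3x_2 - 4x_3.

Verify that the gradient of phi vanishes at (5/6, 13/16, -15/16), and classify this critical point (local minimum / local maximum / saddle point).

∇phi = (-6x_1 + 5, -6x_2 - 2x_3 + 3, -2x_2 - 6x_3 - 4); substituting (5/6, 13/16, -15/16) gives ∇phi = (0, 0, 0), so (5/6, 13/16, -15/16) is indeed a critical point.
The Hessian is constant: H = [[-6, 0, 0], [0, -6, -2], [0, -2, -6]].
Leading principal minors: Δ₁ = -6, Δ₂ = 36, Δ₃ = -192.
The minors alternate sign starting negative (−, +, −), so H is negative definite: a local maximum.

local maximum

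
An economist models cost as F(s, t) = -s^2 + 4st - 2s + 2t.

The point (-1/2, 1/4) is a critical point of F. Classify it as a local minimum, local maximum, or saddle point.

saddle point

The Hessian of F is constant: H = [[-2, 4], [4, 0]].
det(H) = (-2)·0 − 4² = -16.
Since det(H) < 0, H is indefinite and the critical point is a saddle point.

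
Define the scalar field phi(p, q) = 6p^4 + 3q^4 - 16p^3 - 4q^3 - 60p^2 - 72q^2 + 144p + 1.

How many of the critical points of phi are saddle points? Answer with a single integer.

4

phi separates as a function of p plus a function of q, so ∇phi=0 decouples.
∂phi/∂p = 24(p - 3)(p - 1)(p + 2) = 0 at p ∈ {-2, 1, 3}; ∂phi/∂q = 12q(q - 4)(q + 3) = 0 at q ∈ {-3, 0, 4}.
The Hessian is diagonal: diag(phi_pp, phi_qq). Second derivatives: phi_pp(-2)=360, phi_pp(1)=-144, phi_pp(3)=240; phi_qq(-3)=252, phi_qq(0)=-144, phi_qq(4)=336.
Saddle points occur where the two diagonal entries have opposite signs: (-2, 0), (1, -3), (1, 4), (3, 0). Count: 4.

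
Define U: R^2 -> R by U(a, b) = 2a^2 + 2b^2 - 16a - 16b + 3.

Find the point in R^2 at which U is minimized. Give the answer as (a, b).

U(a,b) separates as P(a) + Q(b) + 3, so its minimum is min P + min Q + 3.
P'(a) = 4a - 16 vanishes at a ∈ {4}; Q'(b) = 4b - 16 vanishes at b ∈ {4}.
Local minima of P (where P''>0): P(4)=-32. Local minima of Q: Q(4)=-32.
So the global minimum of U is P(4) + Q(4) + 3 = -32 − 32 + 3 = -61, attained at (4, 4).

(4, 4)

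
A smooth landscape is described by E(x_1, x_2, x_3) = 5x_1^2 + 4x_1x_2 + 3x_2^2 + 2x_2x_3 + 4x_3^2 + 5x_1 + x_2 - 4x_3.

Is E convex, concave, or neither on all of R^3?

E is quadratic, so its Hessian is the constant matrix H = [[10, 4, 0], [4, 6, 2], [0, 2, 8]].
Leading principal minors: 10, 44, 312.
All positive ⇒ H ≻ 0 ⇒ convex.

convex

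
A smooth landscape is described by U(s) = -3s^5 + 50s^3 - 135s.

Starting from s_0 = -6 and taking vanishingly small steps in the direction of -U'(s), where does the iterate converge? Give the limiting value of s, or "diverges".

U'(s) = -15(s - 3)(s - 1)(s + 1)(s + 3), so U'(-6) = -14175.
Gradient descent moves in the -U' direction, i.e. s is increasing.
The nearest critical point in that direction is s = -3, where U'' = 720 > 0 (a local minimum). The iterate converges there.

-3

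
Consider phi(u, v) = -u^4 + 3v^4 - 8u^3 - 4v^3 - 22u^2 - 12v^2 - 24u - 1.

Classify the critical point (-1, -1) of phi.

The mixed partial ∂²phi/∂u∂v is 0, so the Hessian at any point is diag(phi_uu, phi_vv) = diag(-4(3u^2 + 12u + 11), 12(3v^2 - 2v - 2)).
At (-1, -1): H = diag(-8, 36).
The eigenvalues have opposite signs, so H is indefinite: a saddle point.

saddle point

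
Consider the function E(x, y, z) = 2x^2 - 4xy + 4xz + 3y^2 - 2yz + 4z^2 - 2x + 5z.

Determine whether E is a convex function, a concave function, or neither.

convex

E is quadratic, so its Hessian is the constant matrix H = [[4, -4, 4], [-4, 6, -2], [4, -2, 8]].
Leading principal minors: 4, 8, 16.
All positive ⇒ H ≻ 0 ⇒ convex.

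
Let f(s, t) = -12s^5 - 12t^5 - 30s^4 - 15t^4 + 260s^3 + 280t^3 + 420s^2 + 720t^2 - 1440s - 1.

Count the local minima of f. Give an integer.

4

f separates as a function of s plus a function of t, so ∇f=0 decouples.
∂f/∂s = -60(s - 3)(s - 1)(s + 2)(s + 4) = 0 at s ∈ {-4, -2, 1, 3}; ∂f/∂t = -60t(t - 4)(t + 2)(t + 3) = 0 at t ∈ {-3, -2, 0, 4}.
The Hessian is diagonal: diag(f_ss, f_tt). Second derivatives: f_ss(-4)=4200, f_ss(-2)=-1800, f_ss(1)=1800, f_ss(3)=-4200; f_tt(-3)=1260, f_tt(-2)=-720, f_tt(0)=1440, f_tt(4)=-10080.
Local minima occur where both diagonal entries positive: (-4, -3), (-4, 0), (1, -3), (1, 0). Count: 4.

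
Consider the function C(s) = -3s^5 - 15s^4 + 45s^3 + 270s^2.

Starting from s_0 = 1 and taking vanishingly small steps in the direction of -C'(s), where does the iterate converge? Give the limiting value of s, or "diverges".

0

C'(s) = -15s(s - 3)(s + 3)(s + 4), so C'(1) = 600.
Gradient descent moves in the -C' direction, i.e. s is decreasing.
The nearest critical point in that direction is s = 0, where C'' = 540 > 0 (a local minimum). The iterate converges there.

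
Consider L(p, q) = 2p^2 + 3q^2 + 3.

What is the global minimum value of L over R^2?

L(p,q) separates as A(p) + B(q) + 3, so its minimum is min A + min B + 3.
A'(p) = 4p vanishes at p ∈ {0}; B'(q) = 6q vanishes at q ∈ {0}.
Local minima of A (where A''>0): A(0)=0. Local minima of B: B(0)=0.
So the global minimum of L is A(0) + B(0) + 3 = 0 + 0 + 3 = 3, attained at (0, 0).

3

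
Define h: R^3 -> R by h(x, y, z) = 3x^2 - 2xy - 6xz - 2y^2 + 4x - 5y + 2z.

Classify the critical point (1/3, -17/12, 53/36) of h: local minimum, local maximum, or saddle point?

The Hessian is constant: H = [[6, -2, -6], [-2, -4, 0], [-6, 0, 0]].
Leading principal minors: Δ₁ = 6, Δ₂ = -28, Δ₃ = 144.
The minors fit neither the all-positive nor the alternating-sign pattern, so H is indefinite: a saddle point.

saddle point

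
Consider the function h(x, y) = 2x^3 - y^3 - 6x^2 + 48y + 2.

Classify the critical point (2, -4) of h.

local minimum

The mixed partial ∂²h/∂x∂y is 0, so the Hessian at any point is diag(h_xx, h_yy) = diag(12(x - 1), -6y).
At (2, -4): H = diag(12, 24).
Both eigenvalues are positive, so H is positive definite: a local minimum.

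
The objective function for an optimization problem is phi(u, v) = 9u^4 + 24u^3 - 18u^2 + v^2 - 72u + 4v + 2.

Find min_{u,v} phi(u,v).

phi(u,v) separates as P(u) + Q(v) + 2, so its minimum is min P + min Q + 2.
P'(u) = 36(u - 1)(u + 1)(u + 2) vanishes at u ∈ {-2, -1, 1}; Q'(v) = 2v + 4 vanishes at v ∈ {-2}.
Local minima of P (where P''>0): P(-2)=24, P(1)=-57. Local minima of Q: Q(-2)=-4.
So the global minimum of phi is P(1) + Q(-2) + 2 = -57 − 4 + 2 = -59, attained at (1, -2).

-59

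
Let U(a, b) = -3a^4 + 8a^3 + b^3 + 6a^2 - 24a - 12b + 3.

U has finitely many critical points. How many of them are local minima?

U separates as a function of a plus a function of b, so ∇U=0 decouples.
∂U/∂a = -12(a - 2)(a - 1)(a + 1) = 0 at a ∈ {-1, 1, 2}; ∂U/∂b = 3(b - 2)(b + 2) = 0 at b ∈ {-2, 2}.
The Hessian is diagonal: diag(U_aa, U_bb). Second derivatives: U_aa(-1)=-72, U_aa(1)=24, U_aa(2)=-36; U_bb(-2)=-12, U_bb(2)=12.
Local minima occur where both diagonal entries positive: (1, 2). Count: 1.

1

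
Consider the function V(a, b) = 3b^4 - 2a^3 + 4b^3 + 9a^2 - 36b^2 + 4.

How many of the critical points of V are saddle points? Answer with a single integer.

3

V separates as a function of a plus a function of b, so ∇V=0 decouples.
∂V/∂a = -6a(a - 3) = 0 at a ∈ {0, 3}; ∂V/∂b = 12b(b - 2)(b + 3) = 0 at b ∈ {-3, 0, 2}.
The Hessian is diagonal: diag(V_aa, V_bb). Second derivatives: V_aa(0)=18, V_aa(3)=-18; V_bb(-3)=180, V_bb(0)=-72, V_bb(2)=120.
Saddle points occur where the two diagonal entries have opposite signs: (0, 0), (3, -3), (3, 2). Count: 3.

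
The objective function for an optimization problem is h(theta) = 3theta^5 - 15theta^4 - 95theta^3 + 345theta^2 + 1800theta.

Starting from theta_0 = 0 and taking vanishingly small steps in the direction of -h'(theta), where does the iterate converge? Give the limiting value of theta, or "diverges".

-2

h'(theta) = 15(theta - 5)(theta - 4)(theta + 2)(theta + 3), so h'(0) = 1800.
Gradient descent moves in the -h' direction, i.e. theta is decreasing.
The nearest critical point in that direction is theta = -2, where h'' = 630 > 0 (a local minimum). The iterate converges there.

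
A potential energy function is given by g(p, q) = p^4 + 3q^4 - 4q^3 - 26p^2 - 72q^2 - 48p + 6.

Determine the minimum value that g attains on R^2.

-986

g(p,q) separates as A(p) + B(q) + 6, so its minimum is min A + min B + 6.
A'(p) = 4(p - 4)(p + 1)(p + 3) vanishes at p ∈ {-3, -1, 4}; B'(q) = 12q(q - 4)(q + 3) vanishes at q ∈ {-3, 0, 4}.
Local minima of A (where A''>0): A(-3)=-9, A(4)=-352. Local minima of B: B(-3)=-297, B(4)=-640.
So the global minimum of g is A(4) + B(4) + 6 = -352 − 640 + 6 = -986, attained at (4, 4).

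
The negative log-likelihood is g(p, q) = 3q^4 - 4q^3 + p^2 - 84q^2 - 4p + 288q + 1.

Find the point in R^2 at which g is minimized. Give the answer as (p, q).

g(p,q) separates as A(p) + B(q) + 1, so its minimum is min A + min B + 1.
A'(p) = 2p - 4 vanishes at p ∈ {2}; B'(q) = 12(q - 3)(q - 2)(q + 4) vanishes at q ∈ {-4, 2, 3}.
Local minima of A (where A''>0): A(2)=-4. Local minima of B: B(-4)=-1472, B(3)=243.
So the global minimum of g is A(2) + B(-4) + 1 = -4 − 1472 + 1 = -1475, attained at (2, -4).

(2, -4)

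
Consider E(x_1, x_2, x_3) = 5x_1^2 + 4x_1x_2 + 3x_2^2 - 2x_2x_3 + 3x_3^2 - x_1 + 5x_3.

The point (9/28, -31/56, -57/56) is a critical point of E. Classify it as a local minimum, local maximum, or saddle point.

local minimum

The Hessian is constant: H = [[10, 4, 0], [4, 6, -2], [0, -2, 6]].
Leading principal minors: Δ₁ = 10, Δ₂ = 44, Δ₃ = 224.
All leading minors are positive, so H is positive definite: a local minimum.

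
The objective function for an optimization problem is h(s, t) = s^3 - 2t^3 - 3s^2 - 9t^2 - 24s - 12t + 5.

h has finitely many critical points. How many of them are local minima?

h separates as a function of s plus a function of t, so ∇h=0 decouples.
∂h/∂s = 3(s - 4)(s + 2) = 0 at s ∈ {-2, 4}; ∂h/∂t = -6(t + 1)(t + 2) = 0 at t ∈ {-2, -1}.
The Hessian is diagonal: diag(h_ss, h_tt). Second derivatives: h_ss(-2)=-18, h_ss(4)=18; h_tt(-2)=6, h_tt(-1)=-6.
Local minima occur where both diagonal entries positive: (4, -2). Count: 1.

1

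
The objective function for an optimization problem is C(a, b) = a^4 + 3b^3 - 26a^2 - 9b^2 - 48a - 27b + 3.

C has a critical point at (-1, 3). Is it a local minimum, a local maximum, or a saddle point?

The mixed partial ∂²C/∂a∂b is 0, so the Hessian at any point is diag(C_aa, C_bb) = diag(4(3a^2 - 13), 18(b - 1)).
At (-1, 3): H = diag(-40, 36).
The eigenvalues have opposite signs, so H is indefinite: a saddle point.

saddle point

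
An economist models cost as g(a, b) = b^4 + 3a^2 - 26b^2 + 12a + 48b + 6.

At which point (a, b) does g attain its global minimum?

(-2, -4)

g(a,b) separates as P(a) + Q(b) + 6, so its minimum is min P + min Q + 6.
P'(a) = 6a + 12 vanishes at a ∈ {-2}; Q'(b) = 4(b - 3)(b - 1)(b + 4) vanishes at b ∈ {-4, 1, 3}.
Local minima of P (where P''>0): P(-2)=-12. Local minima of Q: Q(-4)=-352, Q(3)=-9.
So the global minimum of g is P(-2) + Q(-4) + 6 = -12 − 352 + 6 = -358, attained at (-2, -4).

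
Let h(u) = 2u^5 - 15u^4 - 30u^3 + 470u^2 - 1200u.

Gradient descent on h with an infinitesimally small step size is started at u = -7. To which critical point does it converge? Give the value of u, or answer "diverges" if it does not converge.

diverges

h'(u) = 10(u - 5)(u - 3)(u - 2)(u + 4), so h'(-7) = 32400.
Gradient descent moves in the -h' direction, i.e. u is decreasing.
There is no critical point below u=-7, and h' keeps the same sign, so the iterate runs off to −∞.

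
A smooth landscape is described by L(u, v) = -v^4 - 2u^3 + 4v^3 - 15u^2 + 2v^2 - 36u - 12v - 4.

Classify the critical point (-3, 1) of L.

The mixed partial ∂²L/∂u∂v is 0, so the Hessian at any point is diag(L_uu, L_vv) = diag(-6(2u + 5), 4(-3v^2 + 6v + 1)).
At (-3, 1): H = diag(6, 16).
Both eigenvalues are positive, so H is positive definite: a local minimum.

local minimum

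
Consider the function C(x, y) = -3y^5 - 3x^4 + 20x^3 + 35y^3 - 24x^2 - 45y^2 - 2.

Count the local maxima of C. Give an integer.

4

C separates as a function of x plus a function of y, so ∇C=0 decouples.
∂C/∂x = -12x(x - 4)(x - 1) = 0 at x ∈ {0, 1, 4}; ∂C/∂y = -15y(y - 2)(y - 1)(y + 3) = 0 at y ∈ {-3, 0, 1, 2}.
The Hessian is diagonal: diag(C_xx, C_yy). Second derivatives: C_xx(0)=-48, C_xx(1)=36, C_xx(4)=-144; C_yy(-3)=900, C_yy(0)=-90, C_yy(1)=60, C_yy(2)=-150.
Local maxima occur where both diagonal entries negative: (0, 0), (0, 2), (4, 0), (4, 2). Count: 4.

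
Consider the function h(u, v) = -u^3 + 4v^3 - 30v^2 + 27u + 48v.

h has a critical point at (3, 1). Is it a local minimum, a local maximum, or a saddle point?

local maximum

The mixed partial ∂²h/∂u∂v is 0, so the Hessian at any point is diag(h_uu, h_vv) = diag(-6u, 12(2v - 5)).
At (3, 1): H = diag(-18, -36).
Both eigenvalues are negative, so H is negative definite: a local maximum.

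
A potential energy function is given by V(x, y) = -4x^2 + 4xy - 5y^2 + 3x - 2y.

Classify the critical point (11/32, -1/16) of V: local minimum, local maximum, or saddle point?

local maximum

The Hessian of V is constant: H = [[-8, 4], [4, -10]].
det(H) = (-8)·(-10) − 4² = 64.
det(H) > 0 and tr(H) = -18 < 0, so H is negative definite and the point is a local maximum.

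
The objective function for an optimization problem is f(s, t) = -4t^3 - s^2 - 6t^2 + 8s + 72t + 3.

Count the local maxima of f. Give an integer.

1

f separates as a function of s plus a function of t, so ∇f=0 decouples.
∂f/∂s = -2(s - 4) = 0 at s ∈ {4}; ∂f/∂t = -12(t - 2)(t + 3) = 0 at t ∈ {-3, 2}.
The Hessian is diagonal: diag(f_ss, f_tt). Second derivatives: f_ss(4)=-2; f_tt(-3)=60, f_tt(2)=-60.
Local maxima occur where both diagonal entries negative: (4, 2). Count: 1.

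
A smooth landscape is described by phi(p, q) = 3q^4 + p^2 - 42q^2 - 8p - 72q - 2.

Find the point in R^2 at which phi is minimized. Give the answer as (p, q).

(4, 3)

phi(p,q) separates as A(p) + B(q) − 2, so its minimum is min A + min B − 2.
A'(p) = 2p - 8 vanishes at p ∈ {4}; B'(q) = 12(q - 3)(q + 1)(q + 2) vanishes at q ∈ {-2, -1, 3}.
Local minima of A (where A''>0): A(4)=-16. Local minima of B: B(-2)=24, B(3)=-351.
So the global minimum of phi is A(4) + B(3) − 2 = -16 − 351 − 2 = -369, attained at (4, 3).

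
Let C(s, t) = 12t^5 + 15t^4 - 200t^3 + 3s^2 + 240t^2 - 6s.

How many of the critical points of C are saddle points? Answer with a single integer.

2

C separates as a function of s plus a function of t, so ∇C=0 decouples.
∂C/∂s = 6(s - 1) = 0 at s ∈ {1}; ∂C/∂t = 60t(t - 2)(t - 1)(t + 4) = 0 at t ∈ {-4, 0, 1, 2}.
The Hessian is diagonal: diag(C_ss, C_tt). Second derivatives: C_ss(1)=6; C_tt(-4)=-7200, C_tt(0)=480, C_tt(1)=-300, C_tt(2)=720.
Saddle points occur where the two diagonal entries have opposite signs: (1, -4), (1, 1). Count: 2.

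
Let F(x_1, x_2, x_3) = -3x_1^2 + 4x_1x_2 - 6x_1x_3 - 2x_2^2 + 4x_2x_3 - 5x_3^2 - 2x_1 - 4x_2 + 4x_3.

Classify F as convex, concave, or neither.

F is quadratic, so its Hessian is the constant matrix H = [[-6, 4, -6], [4, -4, 4], [-6, 4, -10]].
Leading principal minors: -6, 8, -32.
Signs alternate −, +, − ⇒ H ≺ 0 ⇒ concave.

concave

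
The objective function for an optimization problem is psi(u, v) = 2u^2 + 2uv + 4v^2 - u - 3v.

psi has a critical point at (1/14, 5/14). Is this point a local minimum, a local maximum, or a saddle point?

The Hessian of psi is constant: H = [[4, 2], [2, 8]].
det(H) = 4·8 − 2² = 28.
det(H) > 0 and tr(H) = 12 > 0, so H is positive definite and the point is a local minimum.

local minimum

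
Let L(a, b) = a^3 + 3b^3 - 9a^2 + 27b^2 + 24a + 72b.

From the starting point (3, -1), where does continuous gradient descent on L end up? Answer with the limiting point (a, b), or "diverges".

(4, -2)

L is separable, so gradient descent decouples: a follows -∂L/∂a, b follows -∂L/∂b.
∂L/∂a = 3(a - 4)(a - 2); at a=3 this is -3, so a increases.
∂L/∂b = 9(b + 2)(b + 4); at b=-1 this is 27, so b decreases.
a converges to its nearest critical value 4 (a local min of the a-part); b converges to -2. The iterate converges to (4, -2).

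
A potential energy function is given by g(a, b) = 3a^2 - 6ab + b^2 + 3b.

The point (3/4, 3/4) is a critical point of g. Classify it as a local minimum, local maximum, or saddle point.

saddle point

The Hessian of g is constant: H = [[6, -6], [-6, 2]].
det(H) = 6·2 − (-6)² = -24.
Since det(H) < 0, H is indefinite and the critical point is a saddle point.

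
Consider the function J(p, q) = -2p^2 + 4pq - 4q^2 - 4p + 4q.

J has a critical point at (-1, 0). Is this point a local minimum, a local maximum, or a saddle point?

The Hessian of J is constant: H = [[-4, 4], [4, -8]].
det(H) = (-4)·(-8) − 4² = 16.
det(H) > 0 and tr(H) = -12 < 0, so H is negative definite and the point is a local maximum.

local maximum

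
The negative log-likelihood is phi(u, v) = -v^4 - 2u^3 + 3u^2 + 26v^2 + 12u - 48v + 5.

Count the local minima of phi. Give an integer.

1

phi separates as a function of u plus a function of v, so ∇phi=0 decouples.
∂phi/∂u = -6(u - 2)(u + 1) = 0 at u ∈ {-1, 2}; ∂phi/∂v = -4(v - 3)(v - 1)(v + 4) = 0 at v ∈ {-4, 1, 3}.
The Hessian is diagonal: diag(phi_uu, phi_vv). Second derivatives: phi_uu(-1)=18, phi_uu(2)=-18; phi_vv(-4)=-140, phi_vv(1)=40, phi_vv(3)=-56.
Local minima occur where both diagonal entries positive: (-1, 1). Count: 1.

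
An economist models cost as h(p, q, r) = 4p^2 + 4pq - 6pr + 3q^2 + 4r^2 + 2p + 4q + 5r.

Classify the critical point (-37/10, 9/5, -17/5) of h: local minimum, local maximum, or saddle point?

local minimum

The Hessian is constant: H = [[8, 4, -6], [4, 6, 0], [-6, 0, 8]].
Leading principal minors: Δ₁ = 8, Δ₂ = 32, Δ₃ = 40.
All leading minors are positive, so H is positive definite: a local minimum.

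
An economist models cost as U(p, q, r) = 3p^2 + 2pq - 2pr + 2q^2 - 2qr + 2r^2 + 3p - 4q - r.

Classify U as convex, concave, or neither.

convex

U is quadratic, so its Hessian is the constant matrix H = [[6, 2, -2], [2, 4, -2], [-2, -2, 4]].
Leading principal minors: 6, 20, 56.
All positive ⇒ H ≻ 0 ⇒ convex.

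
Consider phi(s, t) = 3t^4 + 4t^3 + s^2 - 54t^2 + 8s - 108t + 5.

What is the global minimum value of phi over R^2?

phi(s,t) separates as P(s) + Q(t) + 5, so its minimum is min P + min Q + 5.
P'(s) = 2s + 8 vanishes at s ∈ {-4}; Q'(t) = 12(t - 3)(t + 1)(t + 3) vanishes at t ∈ {-3, -1, 3}.
Local minima of P (where P''>0): P(-4)=-16. Local minima of Q: Q(-3)=-27, Q(3)=-459.
So the global minimum of phi is P(-4) + Q(3) + 5 = -16 − 459 + 5 = -470, attained at (-4, 3).

-470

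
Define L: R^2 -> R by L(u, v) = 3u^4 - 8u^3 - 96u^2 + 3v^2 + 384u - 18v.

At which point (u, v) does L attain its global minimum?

L(u,v) separates as P(u) + Q(v), so its minimum is min P + min Q.
P'(u) = 12(u - 4)(u - 2)(u + 4) vanishes at u ∈ {-4, 2, 4}; Q'(v) = 6v - 18 vanishes at v ∈ {3}.
Local minima of P (where P''>0): P(-4)=-1792, P(4)=256. Local minima of Q: Q(3)=-27.
So the global minimum of L is P(-4) + Q(3) = -1792 − 27 = -1819, attained at (-4, 3).

(-4, 3)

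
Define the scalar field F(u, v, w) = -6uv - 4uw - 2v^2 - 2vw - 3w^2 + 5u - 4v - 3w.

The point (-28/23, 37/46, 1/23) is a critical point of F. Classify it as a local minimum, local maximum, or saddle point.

saddle point

The Hessian is constant: H = [[0, -6, -4], [-6, -4, -2], [-4, -2, -6]].
Leading principal minors: Δ₁ = 0, Δ₂ = -36, Δ₃ = 184.
The minors fit neither the all-positive nor the alternating-sign pattern, so H is indefinite: a saddle point.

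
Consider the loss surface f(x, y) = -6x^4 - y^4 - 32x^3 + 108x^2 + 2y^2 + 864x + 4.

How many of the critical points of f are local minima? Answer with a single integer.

f separates as a function of x plus a function of y, so ∇f=0 decouples.
∂f/∂x = -24(x - 3)(x + 3)(x + 4) = 0 at x ∈ {-4, -3, 3}; ∂f/∂y = -4y(y - 1)(y + 1) = 0 at y ∈ {-1, 0, 1}.
The Hessian is diagonal: diag(f_xx, f_yy). Second derivatives: f_xx(-4)=-168, f_xx(-3)=144, f_xx(3)=-1008; f_yy(-1)=-8, f_yy(0)=4, f_yy(1)=-8.
Local minima occur where both diagonal entries positive: (-3, 0). Count: 1.

1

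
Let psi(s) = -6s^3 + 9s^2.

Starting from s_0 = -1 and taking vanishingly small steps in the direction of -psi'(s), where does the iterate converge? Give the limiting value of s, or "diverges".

0

psi'(s) = -18s(s - 1), so psi'(-1) = -36.
Gradient descent moves in the -psi' direction, i.e. s is increasing.
The nearest critical point in that direction is s = 0, where psi'' = 18 > 0 (a local minimum). The iterate converges there.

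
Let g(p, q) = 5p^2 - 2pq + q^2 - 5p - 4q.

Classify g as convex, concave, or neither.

convex

g is quadratic, so its Hessian is the constant matrix H = [[10, -2], [-2, 2]].
det(H) = 16, tr(H) = 12.
det(H) > 0 and tr(H) > 0, so H is positive definite everywhere: convex.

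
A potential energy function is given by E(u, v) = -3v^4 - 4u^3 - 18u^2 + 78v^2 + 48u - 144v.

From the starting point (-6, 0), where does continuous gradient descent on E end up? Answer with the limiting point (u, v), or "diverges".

(-4, 1)

E is separable, so gradient descent decouples: u follows -∂E/∂u, v follows -∂E/∂v.
∂E/∂u = -12(u - 1)(u + 4); at u=-6 this is -168, so u increases.
∂E/∂v = -12(v - 3)(v - 1)(v + 4); at v=0 this is -144, so v increases.
u converges to its nearest critical value -4 (a local min of the u-part); v converges to 1. The iterate converges to (-4, 1).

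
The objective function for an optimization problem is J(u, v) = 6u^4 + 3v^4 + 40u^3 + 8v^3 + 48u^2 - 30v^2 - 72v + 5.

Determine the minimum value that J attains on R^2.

-403

J(u,v) separates as P(u) + Q(v) + 5, so its minimum is min P + min Q + 5.
P'(u) = 24u(u + 1)(u + 4) vanishes at u ∈ {-4, -1, 0}; Q'(v) = 12(v - 2)(v + 1)(v + 3) vanishes at v ∈ {-3, -1, 2}.
Local minima of P (where P''>0): P(-4)=-256, P(0)=0. Local minima of Q: Q(-3)=-27, Q(2)=-152.
So the global minimum of J is P(-4) + Q(2) + 5 = -256 − 152 + 5 = -403, attained at (-4, 2).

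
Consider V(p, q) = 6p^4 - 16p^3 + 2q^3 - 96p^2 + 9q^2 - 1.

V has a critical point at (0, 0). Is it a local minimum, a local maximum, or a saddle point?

saddle point

The mixed partial ∂²V/∂p∂q is 0, so the Hessian at any point is diag(V_pp, V_qq) = diag(24(3p^2 - 4p - 8), 6(2q + 3)).
At (0, 0): H = diag(-192, 18).
The eigenvalues have opposite signs, so H is indefinite: a saddle point.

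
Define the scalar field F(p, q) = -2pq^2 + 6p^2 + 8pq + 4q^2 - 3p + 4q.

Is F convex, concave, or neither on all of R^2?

The term -2pq^2 is cubic, so the Hessian is not constant.
∂²F/∂q² = -4p + 8, which takes both signs as p varies (negative for sufficiently large p). A diagonal entry of the Hessian changing sign means the Hessian is neither positive- nor negative-semidefinite on all of R^2.

neither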